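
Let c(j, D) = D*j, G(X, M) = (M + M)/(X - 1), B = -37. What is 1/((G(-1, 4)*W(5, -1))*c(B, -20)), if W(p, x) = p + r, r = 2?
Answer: -1/20720 ≈ -4.8263e-5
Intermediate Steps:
G(X, M) = 2*M/(-1 + X) (G(X, M) = (2*M)/(-1 + X) = 2*M/(-1 + X))
W(p, x) = 2 + p (W(p, x) = p + 2 = 2 + p)
1/((G(-1, 4)*W(5, -1))*c(B, -20)) = 1/(((2*4/(-1 - 1))*(2 + 5))*(-20*(-37))) = 1/(((2*4/(-2))*7)*740) = 1/(((2*4*(-½))*7)*740) = 1/(-4*7*740) = 1/(-28*740) = 1/(-20720) = -1/20720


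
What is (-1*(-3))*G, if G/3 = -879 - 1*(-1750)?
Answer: 7839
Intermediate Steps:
G = 2613 (G = 3*(-879 - 1*(-1750)) = 3*(-879 + 1750) = 3*871 = 2613)
(-1*(-3))*G = -1*(-3)*2613 = 3*2613 = 7839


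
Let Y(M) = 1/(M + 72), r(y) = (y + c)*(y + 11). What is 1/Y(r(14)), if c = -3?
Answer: 347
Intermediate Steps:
r(y) = (-3 + y)*(11 + y) (r(y) = (y - 3)*(y + 11) = (-3 + y)*(11 + y))
Y(M) = 1/(72 + M)
1/Y(r(14)) = 1/(1/(72 + (-33 + 14**2 + 8*14))) = 1/(1/(72 + (-33 + 196 + 112))) = 1/(1/(72 + 275)) = 1/(1/347) = 347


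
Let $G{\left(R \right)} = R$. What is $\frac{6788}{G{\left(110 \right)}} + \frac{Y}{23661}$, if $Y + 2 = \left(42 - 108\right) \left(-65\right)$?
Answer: $\frac{7321934}{118305} \approx 61.89$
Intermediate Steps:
$Y = 4288$ ($Y = -2 + \left(42 - 108\right) \left(-65\right) = -2 - -4290 = -2 + 4290 = 4288$)
$\frac{6788}{G{\left(110 \right)}} + \frac{Y}{23661} = \frac{6788}{110} + \frac{4288}{23661} = 6788 \cdot \frac{1}{110} + 4288 \cdot \frac{1}{23661} = \frac{3394}{55} + \frac{4288}{23661} = \frac{7321934}{118305}$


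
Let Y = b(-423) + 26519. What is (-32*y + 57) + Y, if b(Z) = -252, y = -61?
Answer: 28276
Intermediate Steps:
Y = 26267 (Y = -252 + 26519 = 26267)
(-32*y + 57) + Y = (-32*(-61) + 57) + 26267 = (1952 + 57) + 26267 = 2009 + 26267 = 28276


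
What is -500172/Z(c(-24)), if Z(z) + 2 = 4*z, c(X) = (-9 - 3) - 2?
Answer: 250086/29 ≈ 8623.7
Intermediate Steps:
c(X) = -14 (c(X) = -12 - 2 = -14)
Z(z) = -2 + 4*z
-500172/Z(c(-24)) = -500172/(-2 + 4*(-14)) = -500172/(-2 - 56) = -500172/(-58) = -500172*(-1/58) = 250086/29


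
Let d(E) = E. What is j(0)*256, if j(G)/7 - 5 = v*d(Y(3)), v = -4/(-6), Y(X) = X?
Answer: 12544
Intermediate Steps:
v = ⅔ (v = -4*(-⅙) = ⅔ ≈ 0.66667)
j(G) = 49 (j(G) = 35 + 7*((⅔)*3) = 35 + 7*2 = 35 + 14 = 49)
j(0)*256 = 49*256 = 12544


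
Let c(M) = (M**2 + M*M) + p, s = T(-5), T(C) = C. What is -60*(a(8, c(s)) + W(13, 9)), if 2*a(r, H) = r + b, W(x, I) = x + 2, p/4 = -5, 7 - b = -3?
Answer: -1440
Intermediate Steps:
b = 10 (b = 7 - 1*(-3) = 7 + 3 = 10)
p = -20 (p = 4*(-5) = -20)
s = -5
W(x, I) = 2 + x
c(M) = -20 + 2*M**2 (c(M) = (M**2 + M*M) - 20 = (M**2 + M**2) - 20 = 2*M**2 - 20 = -20 + 2*M**2)
a(r, H) = 5 + r/2 (a(r, H) = (r + 10)/2 = (10 + r)/2 = 5 + r/2)
-60*(a(8, c(s)) + W(13, 9)) = -60*((5 + (1/2)*8) + (2 + 13)) = -60*((5 + 4) + 15) = -60*(9 + 15) = -60*24 = -1440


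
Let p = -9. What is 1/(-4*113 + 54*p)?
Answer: -1/938 ≈ -0.0010661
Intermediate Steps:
1/(-4*113 + 54*p) = 1/(-4*113 + 54*(-9)) = 1/(-452 - 486) = 1/(-938) = -1/938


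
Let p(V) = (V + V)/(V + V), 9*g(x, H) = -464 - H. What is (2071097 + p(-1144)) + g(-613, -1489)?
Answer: 18640907/9 ≈ 2.0712e+6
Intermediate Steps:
g(x, H) = -464/9 - H/9 (g(x, H) = (-464 - H)/9 = -464/9 - H/9)
p(V) = 1 (p(V) = (2*V)/((2*V)) = (2*V)*(1/(2*V)) = 1)
(2071097 + p(-1144)) + g(-613, -1489) = (2071097 + 1) + (-464/9 - 1/9*(-1489)) = 2071098 + (-464/9 + 1489/9) = 2071098 + 1025/9 = 18640907/9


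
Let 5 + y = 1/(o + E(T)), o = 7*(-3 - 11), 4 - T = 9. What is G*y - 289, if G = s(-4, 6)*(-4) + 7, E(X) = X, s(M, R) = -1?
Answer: -35443/103 ≈ -344.11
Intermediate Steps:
T = -5 (T = 4 - 1*9 = 4 - 9 = -5)
o = -98 (o = 7*(-14) = -98)
G = 11 (G = -1*(-4) + 7 = 4 + 7 = 11)
y = -516/103 (y = -5 + 1/(-98 - 5) = -5 + 1/(-103) = -5 - 1/103 = -516/103 ≈ -5.0097)
G*y - 289 = 11*(-516/103) - 289 = -5676/103 - 289 = -35443/103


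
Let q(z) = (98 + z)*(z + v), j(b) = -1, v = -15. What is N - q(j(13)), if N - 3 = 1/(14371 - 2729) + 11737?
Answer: 154745465/11642 ≈ 13292.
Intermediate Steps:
q(z) = (-15 + z)*(98 + z) (q(z) = (98 + z)*(z - 15) = (98 + z)*(-15 + z) = (-15 + z)*(98 + z))
N = 136677081/11642 (N = 3 + (1/(14371 - 2729) + 11737) = 3 + (1/11642 + 11737) = 3 + 136642155/11642 = 136677081/11642 ≈ 11740.)
N - q(j(13)) = 136677081/11642 - (-1470 + (-1)² + 83*(-1)) = 136677081/11642 - (-1470 + 1 - 83) = 136677081/11642 - 1*(-1552) = 136677081/11642 + 1552 = 154745465/11642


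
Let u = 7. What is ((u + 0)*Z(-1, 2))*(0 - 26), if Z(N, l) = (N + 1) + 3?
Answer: -546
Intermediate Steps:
Z(N, l) = 4 + N (Z(N, l) = (1 + N) + 3 = 4 + N)
((u + 0)*Z(-1, 2))*(0 - 26) = ((7 + 0)*(4 - 1))*(0 - 26) = (7*3)*(-26) = 21*(-26) = -546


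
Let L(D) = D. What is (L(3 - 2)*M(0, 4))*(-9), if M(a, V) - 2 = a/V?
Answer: -18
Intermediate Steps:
M(a, V) = 2 + a/V
(L(3 - 2)*M(0, 4))*(-9) = ((3 - 2)*(2 + 0/4))*(-9) = (1*(2 + 0*(¼)))*(-9) = (1*(2 + 0))*(-9) = (1*2)*(-9) = 2*(-9) = -18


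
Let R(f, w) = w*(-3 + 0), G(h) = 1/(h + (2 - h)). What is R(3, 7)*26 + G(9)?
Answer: -1091/2 ≈ -545.50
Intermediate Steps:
G(h) = ½ (G(h) = 1/2 = ½)
R(f, w) = -3*w (R(f, w) = w*(-3) = -3*w)
R(3, 7)*26 + G(9) = -3*7*26 + ½ = -21*26 + ½ = -546 + ½ = -1091/2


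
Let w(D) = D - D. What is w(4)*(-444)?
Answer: 0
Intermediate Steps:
w(D) = 0
w(4)*(-444) = 0*(-444) = 0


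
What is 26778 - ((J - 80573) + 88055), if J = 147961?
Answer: -128665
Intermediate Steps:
26778 - ((J - 80573) + 88055) = 26778 - ((147961 - 80573) + 88055) = 26778 - (67388 + 88055) = 26778 - 1*155443 = 26778 - 155443 = -128665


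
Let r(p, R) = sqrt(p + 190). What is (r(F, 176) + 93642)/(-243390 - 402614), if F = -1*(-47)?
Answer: -46821/323002 - sqrt(237)/646004 ≈ -0.14498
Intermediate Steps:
F = 47
r(p, R) = sqrt(190 + p)
(r(F, 176) + 93642)/(-243390 - 402614) = (sqrt(190 + 47) + 93642)/(-243390 - 402614) = (sqrt(237) + 93642)/(-646004) = (93642 + sqrt(237))*(-1/646004) = -46821/323002 - sqrt(237)/646004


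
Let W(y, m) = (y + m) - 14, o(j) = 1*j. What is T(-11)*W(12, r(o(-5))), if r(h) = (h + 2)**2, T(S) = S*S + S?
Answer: 770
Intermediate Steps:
o(j) = j
T(S) = S + S**2 (T(S) = S**2 + S = S + S**2)
r(h) = (2 + h)**2
W(y, m) = -14 + m + y (W(y, m) = (m + y) - 14 = -14 + m + y)
T(-11)*W(12, r(o(-5))) = (-11*(1 - 11))*(-14 + (2 - 5)**2 + 12) = (-11*(-10))*(-14 + (-3)**2 + 12) = 110*(-14 + 9 + 12) = 110*7 = 770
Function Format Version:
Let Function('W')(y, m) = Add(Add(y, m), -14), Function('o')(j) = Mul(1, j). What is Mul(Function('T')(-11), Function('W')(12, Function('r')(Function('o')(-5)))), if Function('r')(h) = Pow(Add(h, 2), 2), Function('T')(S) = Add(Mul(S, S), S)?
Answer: 770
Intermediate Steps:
Function('o')(j) = j
Function('T')(S) = Add(S, Pow(S, 2)) (Function('T')(S) = Add(Pow(S, 2), S) = Add(S, Pow(S, 2)))
Function('r')(h) = Pow(Add(2, h), 2)
Function('W')(y, m) = Add(-14, m, y) (Function('W')(y, m) = Add(Add(m, y), -14) = Add(-14, m, y))
Mul(Function('T')(-11), Function('W')(12, Function('r')(Function('o')(-5)))) = Mul(Mul(-11, Add(1, -11)), Add(-14, Pow(Add(2, -5), 2), 12)) = Mul(Mul(-11, -10), Add(-14, Pow(-3, 2), 12)) = Mul(110, Add(-14, 9, 12)) = Mul(110, 7) = 770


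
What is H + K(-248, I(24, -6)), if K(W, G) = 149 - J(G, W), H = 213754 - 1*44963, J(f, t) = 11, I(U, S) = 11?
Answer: 168929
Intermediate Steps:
H = 168791 (H = 213754 - 44963 = 168791)
K(W, G) = 138 (K(W, G) = 149 - 1*11 = 149 - 11 = 138)
H + K(-248, I(24, -6)) = 168791 + 138 = 168929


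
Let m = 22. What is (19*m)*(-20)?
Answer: -8360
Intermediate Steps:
(19*m)*(-20) = (19*22)*(-20) = 418*(-20) = -8360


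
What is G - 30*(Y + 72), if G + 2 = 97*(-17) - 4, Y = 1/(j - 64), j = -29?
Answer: -118255/31 ≈ -3814.7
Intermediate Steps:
Y = -1/93 (Y = 1/(-29 - 64) = 1/(-93) = -1/93 ≈ -0.010753)
G = -1655 (G = -2 + (97*(-17) - 4) = -2 + (-1649 - 4) = -2 - 1653 = -1655)
G - 30*(Y + 72) = -1655 - 30*(-1/93 + 72) = -1655 - 30*6695/93 = -1655 - 66950/31 = -118255/31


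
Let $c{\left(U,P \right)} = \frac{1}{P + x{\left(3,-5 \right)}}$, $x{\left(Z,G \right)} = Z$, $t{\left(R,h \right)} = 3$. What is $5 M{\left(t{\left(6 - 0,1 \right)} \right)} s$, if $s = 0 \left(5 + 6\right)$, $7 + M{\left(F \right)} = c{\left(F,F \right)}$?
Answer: $0$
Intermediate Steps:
$c{\left(U,P \right)} = \frac{1}{3 + P}$ ($c{\left(U,P \right)} = \frac{1}{P + 3} = \frac{1}{3 + P}$)
$M{\left(F \right)} = -7 + \frac{1}{3 + F}$
$s = 0$ ($s = 0 \cdot 11 = 0$)
$5 M{\left(t{\left(6 - 0,1 \right)} \right)} s = 5 \frac{-20 - 21}{3 + 3} \cdot 0 = 5 \frac{-20 - 21}{6} \cdot 0 = 5 \cdot \frac{1}{6} \left(-41\right) 0 = 5 \left(- \frac{41}{6}\right) 0 = \left(- \frac{205}{6}\right) 0 = 0$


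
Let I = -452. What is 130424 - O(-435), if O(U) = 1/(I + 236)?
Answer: 28171585/216 ≈ 1.3042e+5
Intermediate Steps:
O(U) = -1/216 (O(U) = 1/(-452 + 236) = 1/(-216) = -1/216)
130424 - O(-435) = 130424 - 1*(-1/216) = 130424 + 1/216 = 28171585/216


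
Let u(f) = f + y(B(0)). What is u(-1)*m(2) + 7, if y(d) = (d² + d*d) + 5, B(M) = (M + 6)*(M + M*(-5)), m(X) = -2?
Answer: -1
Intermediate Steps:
B(M) = -4*M*(6 + M) (B(M) = (6 + M)*(M - 5*M) = (6 + M)*(-4*M) = -4*M*(6 + M))
y(d) = 5 + 2*d² (y(d) = (d² + d²) + 5 = 2*d² + 5 = 5 + 2*d²)
u(f) = 5 + f (u(f) = f + (5 + 2*(-4*0*(6 + 0))²) = f + (5 + 2*(-4*0*6)²) = f + (5 + 2*0²) = f + (5 + 2*0) = f + (5 + 0) = f + 5 = 5 + f)
u(-1)*m(2) + 7 = (5 - 1)*(-2) + 7 = 4*(-2) + 7 = -8 + 7 = -1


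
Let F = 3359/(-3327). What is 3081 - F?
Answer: 10253846/3327 ≈ 3082.0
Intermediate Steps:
F = -3359/3327 (F = 3359*(-1/3327) = -3359/3327 ≈ -1.0096)
3081 - F = 3081 - 1*(-3359/3327) = 3081 + 3359/3327 = 10253846/3327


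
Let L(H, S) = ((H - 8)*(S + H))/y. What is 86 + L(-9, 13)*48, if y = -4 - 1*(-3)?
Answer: 3350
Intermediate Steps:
y = -1 (y = -4 + 3 = -1)
L(H, S) = -(-8 + H)*(H + S) (L(H, S) = ((H - 8)*(S + H))/(-1) = ((-8 + H)*(H + S))*(-1) = -(-8 + H)*(H + S))
86 + L(-9, 13)*48 = 86 + (-1*(-9)² + 8*(-9) + 8*13 - 1*(-9)*13)*48 = 86 + (-1*81 - 72 + 104 + 117)*48 = 86 + (-81 - 72 + 104 + 117)*48 = 86 + 68*48 = 86 + 3264 = 3350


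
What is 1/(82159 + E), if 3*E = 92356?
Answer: 3/338833 ≈ 8.8539e-6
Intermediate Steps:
E = 92356/3 (E = (⅓)*92356 = 92356/3 ≈ 30785.)
1/(82159 + E) = 1/(82159 + 92356/3) = 1/(338833/3) = 3/338833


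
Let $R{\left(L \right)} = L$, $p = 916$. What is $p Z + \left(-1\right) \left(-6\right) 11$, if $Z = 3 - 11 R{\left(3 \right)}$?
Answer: $-27414$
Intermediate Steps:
$Z = -30$ ($Z = 3 - 33 = -30$)
$p Z + \left(-1\right) \left(-6\right) 11 = 916 \left(-30\right) + \left(-1\right) \left(-6\right) 11 = -27480 + 6 \cdot 11 = -27480 + 66 = -27414$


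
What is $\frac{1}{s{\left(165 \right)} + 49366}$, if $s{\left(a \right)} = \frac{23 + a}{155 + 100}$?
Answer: $\frac{255}{12588518} \approx 2.0257 \cdot 10^{-5}$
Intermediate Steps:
$s{\left(a \right)} = \frac{23}{255} + \frac{a}{255}$ ($s{\left(a \right)} = \frac{23 + a}{255} = \left(23 + a\right) \frac{1}{255} = \frac{23}{255} + \frac{a}{255}$)
$\frac{1}{s{\left(165 \right)} + 49366} = \frac{1}{\left(\frac{23}{255} + \frac{1}{255} \cdot 165\right) + 49366} = \frac{1}{\left(\frac{23}{255} + \frac{11}{17}\right) + 49366} = \frac{1}{\frac{188}{255} + 49366} = \frac{1}{\frac{12588518}{255}} = \frac{255}{12588518}$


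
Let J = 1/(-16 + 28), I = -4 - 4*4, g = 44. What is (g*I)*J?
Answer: -220/3 ≈ -73.333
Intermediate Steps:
I = -20 (I = -4 - 16 = -20)
J = 1/12 ≈ 0.083333
(g*I)*J = (44*(-20))*(1/12) = -880*1/12 = -220/3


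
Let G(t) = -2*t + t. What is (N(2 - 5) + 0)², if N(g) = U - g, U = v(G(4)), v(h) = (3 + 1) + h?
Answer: 9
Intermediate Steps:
G(t) = -t
v(h) = 4 + h
U = 0 (U = 4 - 1*4 = 4 - 4 = 0)
N(g) = -g (N(g) = 0 - g = -g)
(N(2 - 5) + 0)² = (-(2 - 5) + 0)² = (-1*(-3) + 0)² = (3 + 0)² = 3² = 9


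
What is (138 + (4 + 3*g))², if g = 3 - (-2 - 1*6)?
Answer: 30625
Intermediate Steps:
g = 11 (g = 3 - (-2 - 6) = 3 - 1*(-8) = 3 + 8 = 11)
(138 + (4 + 3*g))² = (138 + (4 + 3*11))² = (138 + (4 + 33))² = (138 + 37)² = 175² = 30625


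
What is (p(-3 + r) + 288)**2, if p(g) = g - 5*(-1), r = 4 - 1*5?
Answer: 83521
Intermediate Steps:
r = -1 (r = 4 - 5 = -1)
p(g) = 5 + g (p(g) = g + 5 = 5 + g)
(p(-3 + r) + 288)**2 = ((5 + (-3 - 1)) + 288)**2 = ((5 - 4) + 288)**2 = (1 + 288)**2 = 289**2 = 83521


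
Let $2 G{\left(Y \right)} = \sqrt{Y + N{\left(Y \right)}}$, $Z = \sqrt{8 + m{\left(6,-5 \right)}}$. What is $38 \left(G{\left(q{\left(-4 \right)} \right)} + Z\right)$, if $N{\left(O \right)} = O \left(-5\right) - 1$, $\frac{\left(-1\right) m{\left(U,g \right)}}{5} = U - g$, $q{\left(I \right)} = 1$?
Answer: $19 i \left(\sqrt{5} + 2 \sqrt{47}\right) \approx 303.0 i$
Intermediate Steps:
$m{\left(U,g \right)} = - 5 U + 5 g$ ($m{\left(U,g \right)} = - 5 \left(U - g\right) = - 5 U + 5 g$)
$N{\left(O \right)} = -1 - 5 O$ ($N{\left(O \right)} = - 5 O - 1 = -1 - 5 O$)
$Z = i \sqrt{47}$ ($Z = \sqrt{8 + \left(\left(-5\right) 6 + 5 \left(-5\right)\right)} = \sqrt{8 - 55} = \sqrt{-47} = i \sqrt{47} \approx 6.8557 i$)
$G{\left(Y \right)} = \frac{\sqrt{-1 - 4 Y}}{2}$ ($G{\left(Y \right)} = \frac{\sqrt{Y - \left(1 + 5 Y\right)}}{2} = \frac{\sqrt{-1 - 4 Y}}{2}$)
$38 \left(G{\left(q{\left(-4 \right)} \right)} + Z\right) = 38 \left(\frac{\sqrt{-1 - 4}}{2} + i \sqrt{47}\right) = 38 \left(\frac{\sqrt{-5}}{2} + i \sqrt{47}\right) = 38 \left(\frac{i \sqrt{5}}{2} + i \sqrt{47}\right) = 38 \left(i \sqrt{47} + \frac{i \sqrt{5}}{2}\right) = 19 i \sqrt{5} + 38 i \sqrt{47}$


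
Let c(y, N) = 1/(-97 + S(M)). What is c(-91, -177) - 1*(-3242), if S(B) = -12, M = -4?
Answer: 353377/109 ≈ 3242.0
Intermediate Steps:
c(y, N) = -1/109 (c(y, N) = 1/(-97 - 12) = 1/(-109) = -1/109)
c(-91, -177) - 1*(-3242) = -1/109 - 1*(-3242) = -1/109 + 3242 = 353377/109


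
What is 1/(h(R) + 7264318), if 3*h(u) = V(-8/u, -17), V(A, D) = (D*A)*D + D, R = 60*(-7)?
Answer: 315/2288258963 ≈ 1.3766e-7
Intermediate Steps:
R = -420
V(A, D) = D + A*D**2 (V(A, D) = (A*D)*D + D = A*D**2 + D = D + A*D**2)
h(u) = -17/3 - 2312/(3*u) (h(u) = (-17*(1 - 8/u*(-17)))/3 = (-17*(1 + 136/u))/3 = (-17 - 2312/u)/3 = -17/3 - 2312/(3*u))
1/(h(R) + 7264318) = 1/((17/3)*(-136 - 1*(-420))/(-420) + 7264318) = 1/((17/3)*(-1/420)*(-136 + 420) + 7264318) = 1/((17/3)*(-1/420)*284 + 7264318) = 1/(-1207/315 + 7264318) = 1/(2288258963/315) = 315/2288258963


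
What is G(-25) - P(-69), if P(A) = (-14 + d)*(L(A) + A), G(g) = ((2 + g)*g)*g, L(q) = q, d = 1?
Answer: -16169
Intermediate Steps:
G(g) = g²*(2 + g) (G(g) = (g*(2 + g))*g = g²*(2 + g))
P(A) = -26*A (P(A) = (-14 + 1)*(A + A) = -26*A)
G(-25) - P(-69) = (-25)²*(2 - 25) - (-26)*(-69) = 625*(-23) - 1*1794 = -14375 - 1794 = -16169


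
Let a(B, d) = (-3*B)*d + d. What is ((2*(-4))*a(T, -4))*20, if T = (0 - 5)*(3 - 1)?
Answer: 19840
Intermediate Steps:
T = -10 (T = -5*2 = -10)
a(B, d) = d - 3*B*d (a(B, d) = -3*B*d + d = d - 3*B*d)
((2*(-4))*a(T, -4))*20 = ((2*(-4))*(-4*(1 - 3*(-10))))*20 = -(-32)*(1 + 30)*20 = -(-32)*31*20 = -8*(-124)*20 = 992*20 = 19840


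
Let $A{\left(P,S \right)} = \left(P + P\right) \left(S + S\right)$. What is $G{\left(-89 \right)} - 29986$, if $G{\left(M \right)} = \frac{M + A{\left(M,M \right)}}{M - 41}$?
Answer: $- \frac{785955}{26} \approx -30229.0$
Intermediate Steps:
$A{\left(P,S \right)} = 4 P S$ ($A{\left(P,S \right)} = 2 P 2 S = 4 P S$)
$G{\left(M \right)} = \frac{M + 4 M^{2}}{-41 + M}$ ($G{\left(M \right)} = \frac{M + 4 M M}{M - 41} = \frac{M + 4 M^{2}}{-41 + M}$)
$G{\left(-89 \right)} - 29986 = - \frac{89 \left(1 + 4 \left(-89\right)\right)}{-41 - 89} - 29986 = - \frac{89 \left(1 - 356\right)}{-130} - 29986 = \left(-89\right) \left(- \frac{1}{130}\right) \left(-355\right) - 29986 = - \frac{6319}{26} - 29986 = - \frac{785955}{26}$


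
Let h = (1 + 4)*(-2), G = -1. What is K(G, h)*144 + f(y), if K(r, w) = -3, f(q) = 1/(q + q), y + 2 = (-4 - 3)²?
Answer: -40607/94 ≈ -431.99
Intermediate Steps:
y = 47 (y = -2 + (-4 - 3)² = -2 + (-7)² = -2 + 49 = 47)
f(q) = 1/(2*q)
h = -10 (h = 5*(-2) = -10)
K(G, h)*144 + f(y) = -3*144 + (½)/47 = -432 + (½)*(1/47) = -432 + 1/94 = -40607/94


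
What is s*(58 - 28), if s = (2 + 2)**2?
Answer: 480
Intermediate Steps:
s = 16 (s = 4**2 = 16)
s*(58 - 28) = 16*(58 - 28) = 16*30 = 480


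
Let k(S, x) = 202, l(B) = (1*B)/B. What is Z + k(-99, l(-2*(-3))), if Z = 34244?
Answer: 34446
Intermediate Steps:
l(B) = 1 (l(B) = B/B = 1)
Z + k(-99, l(-2*(-3))) = 34244 + 202 = 34446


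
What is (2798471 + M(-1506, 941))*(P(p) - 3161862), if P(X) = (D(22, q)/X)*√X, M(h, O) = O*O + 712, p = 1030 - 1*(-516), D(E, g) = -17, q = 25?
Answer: -11650399084368 - 31319644*√1546/773 ≈ -1.1650e+13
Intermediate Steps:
p = 1546 (p = 1030 + 516 = 1546)
M(h, O) = 712 + O² (M(h, O) = O² + 712 = 712 + O²)
P(X) = -17/√X (P(X) = (-17/X)*√X = -17/√X)
(2798471 + M(-1506, 941))*(P(p) - 3161862) = (2798471 + (712 + 941²))*(-17*√1546/1546 - 3161862) = (2798471 + (712 + 885481))*(-17*√1546/1546 - 3161862) = (2798471 + 886193)*(-17*√1546/1546 - 3161862) = 3684664*(-3161862 - 17*√1546/1546) = -11650399084368 - 31319644*√1546/773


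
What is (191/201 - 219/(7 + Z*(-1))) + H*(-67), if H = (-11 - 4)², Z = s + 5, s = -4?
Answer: -6074441/402 ≈ -15111.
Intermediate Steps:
Z = 1 (Z = -4 + 5 = 1)
H = 225 (H = (-15)² = 225)
(191/201 - 219/(7 + Z*(-1))) + H*(-67) = (191/201 - 219/(7 + 1*(-1))) + 225*(-67) = (191*(1/201) - 219/(7 - 1)) - 15075 = (191/201 - 219/6) - 15075 = (191/201 - 219*⅙) - 15075 = (191/201 - 73/2) - 15075 = -14291/402 - 15075 = -6074441/402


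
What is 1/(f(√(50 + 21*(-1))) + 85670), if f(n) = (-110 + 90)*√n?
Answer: 1/(85670 - 20*29^(¼)) ≈ 1.1679e-5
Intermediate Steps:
f(n) = -20*√n
1/(f(√(50 + 21*(-1))) + 85670) = 1/(-20*(50 + 21*(-1))^(¼) + 85670) = 1/(-20*(50 - 21)^(¼) + 85670) = 1/(-20*29^(¼) + 85670) = 1/(85670 - 20*29^(¼))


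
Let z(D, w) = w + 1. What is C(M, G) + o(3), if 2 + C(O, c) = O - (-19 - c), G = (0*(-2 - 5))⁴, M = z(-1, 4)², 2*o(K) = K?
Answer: 87/2 ≈ 43.500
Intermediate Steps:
z(D, w) = 1 + w
o(K) = K/2
M = 25 (M = (1 + 4)² = 5² = 25)
G = 0 (G = (0*(-7))⁴ = 0⁴ = 0)
C(O, c) = 17 + O + c (C(O, c) = -2 + (O - (-19 - c)) = -2 + (O + (19 + c)) = -2 + (19 + O + c) = 17 + O + c)
C(M, G) + o(3) = (17 + 25 + 0) + (½)*3 = 42 + 3/2 = 87/2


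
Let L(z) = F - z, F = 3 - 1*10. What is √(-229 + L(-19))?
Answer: I*√217 ≈ 14.731*I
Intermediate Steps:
F = -7 (F = 3 - 10 = -7)
L(z) = -7 - z
√(-229 + L(-19)) = √(-229 + (-7 - 1*(-19))) = √(-229 + (-7 + 19)) = √(-229 + 12) = √(-217) = I*√217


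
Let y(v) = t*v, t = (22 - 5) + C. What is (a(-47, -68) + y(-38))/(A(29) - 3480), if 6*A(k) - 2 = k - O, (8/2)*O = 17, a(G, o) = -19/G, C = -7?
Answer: 428184/3920411 ≈ 0.10922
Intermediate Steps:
t = 10 (t = (22 - 5) - 7 = 17 - 7 = 10)
O = 17/4 (O = (¼)*17 = 17/4 ≈ 4.2500)
A(k) = -3/8 + k/6 (A(k) = ⅓ + (k - 1*17/4)/6 = ⅓ + (k - 17/4)/6 = ⅓ + (-17/4 + k)/6 = ⅓ + (-17/24 + k/6) = -3/8 + k/6)
y(v) = 10*v
(a(-47, -68) + y(-38))/(A(29) - 3480) = (-19/(-47) + 10*(-38))/((-3/8 + (⅙)*29) - 3480) = (-19*(-1/47) - 380)/((-3/8 + 29/6) - 3480) = (19/47 - 380)/(107/24 - 3480) = -17841/(47*(-83413/24)) = -17841/47*(-24/83413) = 428184/3920411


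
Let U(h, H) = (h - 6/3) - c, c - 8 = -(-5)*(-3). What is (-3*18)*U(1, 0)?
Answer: -324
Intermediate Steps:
c = -7 (c = 8 - (-5)*(-3) = 8 - 5*3 = 8 - 15 = -7)
U(h, H) = 5 + h (U(h, H) = (h - 6/3) - 1*(-7) = (h - 6/3) + 7 = (h - 1*2) + 7 = (h - 2) + 7 = (-2 + h) + 7 = 5 + h)
(-3*18)*U(1, 0) = (-3*18)*(5 + 1) = -54*6 = -324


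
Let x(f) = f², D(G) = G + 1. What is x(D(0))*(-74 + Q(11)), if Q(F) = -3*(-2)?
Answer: -68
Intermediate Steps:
Q(F) = 6
D(G) = 1 + G
x(D(0))*(-74 + Q(11)) = (1 + 0)²*(-74 + 6) = 1²*(-68) = 1*(-68) = -68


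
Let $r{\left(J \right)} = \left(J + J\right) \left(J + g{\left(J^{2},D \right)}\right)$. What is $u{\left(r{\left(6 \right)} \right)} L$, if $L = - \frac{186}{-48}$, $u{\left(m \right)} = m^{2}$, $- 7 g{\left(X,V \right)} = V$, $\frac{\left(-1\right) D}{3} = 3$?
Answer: $\frac{1451358}{49} \approx 29620.0$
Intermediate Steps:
$D = -9$ ($D = \left(-3\right) 3 = -9$)
$g{\left(X,V \right)} = - \frac{V}{7}$
$r{\left(J \right)} = 2 J \left(\frac{9}{7} + J\right)$ ($r{\left(J \right)} = \left(J + J\right) \left(J - - \frac{9}{7}\right) = 2 J \left(J + \frac{9}{7}\right) = 2 J \left(\frac{9}{7} + J\right)$)
$L = \frac{31}{8}$ ($L = \left(-186\right) \left(- \frac{1}{48}\right) = \frac{31}{8} \approx 3.875$)
$u{\left(r{\left(6 \right)} \right)} L = \left(\frac{2}{7} \cdot 6 \left(9 + 7 \cdot 6\right)\right)^{2} \cdot \frac{31}{8} = \left(\frac{2}{7} \cdot 6 \left(9 + 42\right)\right)^{2} \cdot \frac{31}{8} = \left(\frac{2}{7} \cdot 6 \cdot 51\right)^{2} \cdot \frac{31}{8} = \left(\frac{612}{7}\right)^{2} \cdot \frac{31}{8} = \frac{374544}{49} \cdot \frac{31}{8} = \frac{1451358}{49}$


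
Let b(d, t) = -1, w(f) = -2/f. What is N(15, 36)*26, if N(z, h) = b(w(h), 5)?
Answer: -26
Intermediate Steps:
N(z, h) = -1
N(15, 36)*26 = -1*26 = -26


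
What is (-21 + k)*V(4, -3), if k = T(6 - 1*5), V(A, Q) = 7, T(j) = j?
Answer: -140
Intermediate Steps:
k = 1 (k = 6 - 1*5 = 6 - 5 = 1)
(-21 + k)*V(4, -3) = (-21 + 1)*7 = -20*7 = -140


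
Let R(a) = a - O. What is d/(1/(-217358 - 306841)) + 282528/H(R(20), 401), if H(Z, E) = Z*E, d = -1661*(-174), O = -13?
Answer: -668270248311870/4411 ≈ -1.5150e+11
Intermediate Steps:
R(a) = 13 + a (R(a) = a - 1*(-13) = a + 13 = 13 + a)
d = 289014
H(Z, E) = E*Z
d/(1/(-217358 - 306841)) + 282528/H(R(20), 401) = 289014/(1/(-217358 - 306841)) + 282528/((401*(13 + 20))) = 289014/(1/(-524199)) + 282528/((401*33)) = 289014/(-1/524199) + 282528/13233 = 289014*(-524199) + 282528*(1/13233) = -151500849786 + 94176/4411 = -668270248311870/4411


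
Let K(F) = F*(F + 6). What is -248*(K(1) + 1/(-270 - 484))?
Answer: -654348/377 ≈ -1735.7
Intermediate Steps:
K(F) = F*(6 + F)
-248*(K(1) + 1/(-270 - 484)) = -248*(1*(6 + 1) + 1/(-270 - 484)) = -248*(1*7 + 1/(-754)) = -248*(7 - 1/754) = -248*5277/754 = -654348/377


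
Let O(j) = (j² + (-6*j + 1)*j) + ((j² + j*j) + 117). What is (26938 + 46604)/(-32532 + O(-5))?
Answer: -73542/32495 ≈ -2.2632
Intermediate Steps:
O(j) = 117 + 3*j² + j*(1 - 6*j) (O(j) = (j² + (1 - 6*j)*j) + ((j² + j²) + 117) = (j² + j*(1 - 6*j)) + (2*j² + 117) = (j² + j*(1 - 6*j)) + (117 + 2*j²) = 117 + 3*j² + j*(1 - 6*j))
(26938 + 46604)/(-32532 + O(-5)) = (26938 + 46604)/(-32532 + (117 - 5 - 3*(-5)²)) = 73542/(-32532 + (117 - 5 - 3*25)) = 73542/(-32532 + (117 - 5 - 75)) = 73542/(-32532 + 37) = 73542/(-32495) = 73542*(-1/32495) = -73542/32495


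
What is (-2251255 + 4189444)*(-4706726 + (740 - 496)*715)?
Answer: -8784388106274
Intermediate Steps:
(-2251255 + 4189444)*(-4706726 + (740 - 496)*715) = 1938189*(-4706726 + 244*715) = 1938189*(-4706726 + 174460) = 1938189*(-4532266) = -8784388106274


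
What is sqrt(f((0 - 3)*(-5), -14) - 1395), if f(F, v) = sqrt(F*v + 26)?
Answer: sqrt(-1395 + 2*I*sqrt(46)) ≈ 0.1816 + 37.35*I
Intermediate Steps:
f(F, v) = sqrt(26 + F*v)
sqrt(f((0 - 3)*(-5), -14) - 1395) = sqrt(sqrt(26 + ((0 - 3)*(-5))*(-14)) - 1395) = sqrt(sqrt(26 - 3*(-5)*(-14)) - 1395) = sqrt(sqrt(26 + 15*(-14)) - 1395) = sqrt(sqrt(26 - 210) - 1395) = sqrt(sqrt(-184) - 1395) = sqrt(2*I*sqrt(46) - 1395) = sqrt(-1395 + 2*I*sqrt(46))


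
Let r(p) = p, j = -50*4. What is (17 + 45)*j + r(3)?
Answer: -12397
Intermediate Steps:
j = -200
(17 + 45)*j + r(3) = (17 + 45)*(-200) + 3 = 62*(-200) + 3 = -12400 + 3 = -12397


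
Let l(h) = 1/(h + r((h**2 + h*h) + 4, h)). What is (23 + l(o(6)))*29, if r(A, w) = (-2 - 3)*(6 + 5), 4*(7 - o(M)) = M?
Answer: 65975/99 ≈ 666.41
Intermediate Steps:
o(M) = 7 - M/4
r(A, w) = -55 (r(A, w) = -5*11 = -55)
l(h) = 1/(-55 + h) (l(h) = 1/(h - 55) = 1/(-55 + h))
(23 + l(o(6)))*29 = (23 + 1/(-55 + (7 - 1/4*6)))*29 = (23 + 1/(-55 + (7 - 3/2)))*29 = (23 + 1/(-55 + 11/2))*29 = (23 + 1/(-99/2))*29 = (23 - 2/99)*29 = (2275/99)*29 = 65975/99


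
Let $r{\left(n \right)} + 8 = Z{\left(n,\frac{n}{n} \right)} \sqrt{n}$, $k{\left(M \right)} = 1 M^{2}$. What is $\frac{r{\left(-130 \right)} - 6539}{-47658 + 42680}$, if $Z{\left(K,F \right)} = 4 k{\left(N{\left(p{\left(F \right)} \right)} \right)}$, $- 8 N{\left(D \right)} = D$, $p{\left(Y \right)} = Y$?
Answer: $\frac{6547}{4978} - \frac{i \sqrt{130}}{79648} \approx 1.3152 - 0.00014315 i$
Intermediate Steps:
$N{\left(D \right)} = - \frac{D}{8}$
$k{\left(M \right)} = M^{2}$
$Z{\left(K,F \right)} = \frac{F^{2}}{16}$ ($Z{\left(K,F \right)} = 4 \left(- \frac{F}{8}\right)^{2} = 4 \frac{F^{2}}{64} = \frac{F^{2}}{16}$)
$r{\left(n \right)} = -8 + \frac{\sqrt{n}}{16}$ ($r{\left(n \right)} = -8 + \frac{\left(\frac{n}{n}\right)^{2}}{16} \sqrt{n} = -8 + \frac{1^{2}}{16} \sqrt{n} = -8 + \frac{1}{16} \cdot 1 \sqrt{n} = -8 + \frac{\sqrt{n}}{16}$)
$\frac{r{\left(-130 \right)} - 6539}{-47658 + 42680} = \frac{\left(-8 + \frac{\sqrt{-130}}{16}\right) - 6539}{-47658 + 42680} = \frac{\left(-8 + \frac{i \sqrt{130}}{16}\right) - 6539}{-4978} = \left(\left(-8 + \frac{i \sqrt{130}}{16}\right) - 6539\right) \left(- \frac{1}{4978}\right) = \left(-6547 + \frac{i \sqrt{130}}{16}\right) \left(- \frac{1}{4978}\right) = \frac{6547}{4978} - \frac{i \sqrt{130}}{79648}$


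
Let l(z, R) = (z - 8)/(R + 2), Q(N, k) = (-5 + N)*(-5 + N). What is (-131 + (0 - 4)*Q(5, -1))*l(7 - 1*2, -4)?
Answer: -393/2 ≈ -196.50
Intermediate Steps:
Q(N, k) = (-5 + N)²
l(z, R) = (-8 + z)/(2 + R)
(-131 + (0 - 4)*Q(5, -1))*l(7 - 1*2, -4) = (-131 + (0 - 4)*(-5 + 5)²)*((-8 + (7 - 1*2))/(2 - 4)) = (-131 - 4*0²)*((-8 + (7 - 2))/(-2)) = (-131 - 4*0)*(-(-8 + 5)/2) = (-131 + 0)*(-½*(-3)) = -131*3/2 = -393/2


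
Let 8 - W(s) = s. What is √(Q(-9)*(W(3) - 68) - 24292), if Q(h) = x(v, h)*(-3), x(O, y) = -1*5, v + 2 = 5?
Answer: I*√25237 ≈ 158.86*I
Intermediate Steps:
v = 3 (v = -2 + 5 = 3)
W(s) = 8 - s
x(O, y) = -5
Q(h) = 15 (Q(h) = -5*(-3) = 15)
√(Q(-9)*(W(3) - 68) - 24292) = √(15*((8 - 1*3) - 68) - 24292) = √(15*((8 - 3) - 68) - 24292) = √(15*(5 - 68) - 24292) = √(15*(-63) - 24292) = √(-945 - 24292) = √(-25237) = I*√25237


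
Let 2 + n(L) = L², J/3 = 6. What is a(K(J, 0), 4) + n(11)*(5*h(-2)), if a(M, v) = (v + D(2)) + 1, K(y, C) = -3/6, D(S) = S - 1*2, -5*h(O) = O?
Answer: 243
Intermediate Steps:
J = 18 (J = 3*6 = 18)
h(O) = -O/5
D(S) = -2 + S (D(S) = S - 2 = -2 + S)
K(y, C) = -½ (K(y, C) = -3*⅙ = -½)
a(M, v) = 1 + v (a(M, v) = (v + (-2 + 2)) + 1 = (v + 0) + 1 = v + 1 = 1 + v)
n(L) = -2 + L²
a(K(J, 0), 4) + n(11)*(5*h(-2)) = (1 + 4) + (-2 + 11²)*(5*(-⅕*(-2))) = 5 + (-2 + 121)*(5*(⅖)) = 5 + 119*2 = 5 + 238 = 243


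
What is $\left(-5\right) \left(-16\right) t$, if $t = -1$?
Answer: $-80$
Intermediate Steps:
$\left(-5\right) \left(-16\right) t = \left(-5\right) \left(-16\right) \left(-1\right) = 80 \left(-1\right) = -80$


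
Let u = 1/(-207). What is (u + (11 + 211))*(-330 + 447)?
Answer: 597389/23 ≈ 25973.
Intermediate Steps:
u = -1/207 ≈ -0.0048309
(u + (11 + 211))*(-330 + 447) = (-1/207 + (11 + 211))*(-330 + 447) = (-1/207 + 222)*117 = (45953/207)*117 = 597389/23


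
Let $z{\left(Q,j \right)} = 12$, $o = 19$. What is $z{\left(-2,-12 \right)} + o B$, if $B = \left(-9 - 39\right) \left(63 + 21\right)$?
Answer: $-76596$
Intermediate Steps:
$B = -4032$ ($B = \left(-48\right) 84 = -4032$)
$z{\left(-2,-12 \right)} + o B = 12 + 19 \left(-4032\right) = 12 - 76608 = -76596$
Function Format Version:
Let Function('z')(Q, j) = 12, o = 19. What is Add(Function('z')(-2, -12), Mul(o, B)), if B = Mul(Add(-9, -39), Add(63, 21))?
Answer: -76596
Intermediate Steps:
B = -4032 (B = Mul(-48, 84) = -4032)
Add(Function('z')(-2, -12), Mul(o, B)) = Add(12, Mul(19, -4032)) = Add(12, -76608) = -76596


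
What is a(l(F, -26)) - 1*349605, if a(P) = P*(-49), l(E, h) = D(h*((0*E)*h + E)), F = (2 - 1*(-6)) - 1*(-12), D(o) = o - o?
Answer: -349605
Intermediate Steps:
D(o) = 0
F = 20 (F = (2 + 6) + 12 = 8 + 12 = 20)
l(E, h) = 0
a(P) = -49*P
a(l(F, -26)) - 1*349605 = -49*0 - 1*349605 = 0 - 349605 = -349605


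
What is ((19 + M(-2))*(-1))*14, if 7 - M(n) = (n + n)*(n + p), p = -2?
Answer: -140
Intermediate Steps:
M(n) = 7 - 2*n*(-2 + n) (M(n) = 7 - (n + n)*(n - 2) = 7 - 2*n*(-2 + n))
((19 + M(-2))*(-1))*14 = ((19 + (7 - 2*(-2)² + 4*(-2)))*(-1))*14 = ((19 + (7 - 2*4 - 8))*(-1))*14 = ((19 + (7 - 8 - 8))*(-1))*14 = ((19 - 9)*(-1))*14 = (10*(-1))*14 = -10*14 = -140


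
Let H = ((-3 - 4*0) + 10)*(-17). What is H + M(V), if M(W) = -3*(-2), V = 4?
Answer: -113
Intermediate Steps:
M(W) = 6
H = -119 (H = ((-3 + 0) + 10)*(-17) = (-3 + 10)*(-17) = 7*(-17) = -119)
H + M(V) = -119 + 6 = -113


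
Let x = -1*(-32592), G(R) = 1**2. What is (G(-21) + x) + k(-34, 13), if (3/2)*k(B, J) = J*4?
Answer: 97883/3 ≈ 32628.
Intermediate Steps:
G(R) = 1
k(B, J) = 8*J/3 (k(B, J) = 2*(J*4)/3 = 2*(4*J)/3 = 8*J/3)
x = 32592
(G(-21) + x) + k(-34, 13) = (1 + 32592) + (8/3)*13 = 32593 + 104/3 = 97883/3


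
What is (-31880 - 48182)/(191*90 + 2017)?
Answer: -80062/19207 ≈ -4.1684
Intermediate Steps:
(-31880 - 48182)/(191*90 + 2017) = -80062/(17190 + 2017) = -80062/19207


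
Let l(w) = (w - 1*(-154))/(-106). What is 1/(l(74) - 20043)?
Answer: -53/1062393 ≈ -4.9887e-5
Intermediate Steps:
l(w) = -77/53 - w/106 (l(w) = (w + 154)*(-1/106) = (154 + w)*(-1/106) = -77/53 - w/106)
1/(l(74) - 20043) = 1/((-77/53 - 1/106*74) - 20043) = 1/((-77/53 - 37/53) - 20043) = 1/(-114/53 - 20043) = 1/(-1062393/53) = -53/1062393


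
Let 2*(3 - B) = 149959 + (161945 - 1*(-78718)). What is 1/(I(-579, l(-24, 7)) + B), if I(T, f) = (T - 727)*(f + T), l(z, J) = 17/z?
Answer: 12/6741493 ≈ 1.7800e-6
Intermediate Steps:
I(T, f) = (-727 + T)*(T + f)
B = -195308 (B = 3 - (149959 + (161945 - 1*(-78718)))/2 = 3 - (149959 + (161945 + 78718))/2 = 3 - (149959 + 240663)/2 = 3 - 1/2*390622 = 3 - 195311 = -195308)
1/(I(-579, l(-24, 7)) + B) = 1/(((-579)**2 - 727*(-579) - 12359/(-24) - 9843/(-24)) - 195308) = 1/((335241 + 420933 - 12359*(-1)/24 - 9843*(-1)/24) - 195308) = 1/((335241 + 420933 - 727*(-17/24) - 579*(-17/24)) - 195308) = 1/((335241 + 420933 + 12359/24 + 3281/8) - 195308) = 1/(9085189/12 - 195308) = 1/(6741493/12) = 12/6741493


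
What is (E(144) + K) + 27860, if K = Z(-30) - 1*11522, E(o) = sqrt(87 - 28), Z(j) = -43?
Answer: 16295 + sqrt(59) ≈ 16303.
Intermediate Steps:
E(o) = sqrt(59)
K = -11565 (K = -43 - 1*11522 = -43 - 11522 = -11565)
(E(144) + K) + 27860 = (sqrt(59) - 11565) + 27860 = (-11565 + sqrt(59)) + 27860 = 16295 + sqrt(59)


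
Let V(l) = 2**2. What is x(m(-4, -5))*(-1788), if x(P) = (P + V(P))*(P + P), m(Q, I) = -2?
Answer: 14304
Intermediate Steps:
V(l) = 4
x(P) = 2*P*(4 + P) (x(P) = (P + 4)*(P + P) = (4 + P)*(2*P) = 2*P*(4 + P))
x(m(-4, -5))*(-1788) = (2*(-2)*(4 - 2))*(-1788) = (2*(-2)*2)*(-1788) = -8*(-1788) = 14304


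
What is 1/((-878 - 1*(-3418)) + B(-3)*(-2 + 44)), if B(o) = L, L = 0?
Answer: 1/2540 ≈ 0.00039370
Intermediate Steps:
B(o) = 0
1/((-878 - 1*(-3418)) + B(-3)*(-2 + 44)) = 1/((-878 - 1*(-3418)) + 0*(-2 + 44)) = 1/((-878 + 3418) + 0*42) = 1/(2540 + 0) = 1/2540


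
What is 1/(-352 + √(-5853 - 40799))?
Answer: -88/42639 - I*√11663/85278 ≈ -0.0020638 - 0.0012664*I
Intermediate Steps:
1/(-352 + √(-5853 - 40799)) = 1/(-352 + √(-46652)) = 1/(-352 + 2*I*√11663)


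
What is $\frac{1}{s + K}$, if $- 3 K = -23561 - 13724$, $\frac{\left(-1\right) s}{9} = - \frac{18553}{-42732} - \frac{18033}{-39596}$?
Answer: $\frac{70500678}{875641472381} \approx 8.0513 \cdot 10^{-5}$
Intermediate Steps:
$s = - \frac{188151343}{23500226}$ ($s = - 9 \left(- \frac{18553}{-42732} - \frac{18033}{-39596}\right) = - 9 \left(\left(-18553\right) \left(- \frac{1}{42732}\right) - - \frac{18033}{39596}\right) = - 9 \left(\frac{18553}{42732} + \frac{18033}{39596}\right) = \left(-9\right) \frac{188151343}{211502034} = - \frac{188151343}{23500226} \approx -8.0064$)
$K = \frac{37285}{3}$ ($K = - \frac{-23561 - 13724}{3} = \left(- \frac{1}{3}\right) \left(-37285\right) = \frac{37285}{3} \approx 12428.0$)
$\frac{1}{s + K} = \frac{1}{- \frac{188151343}{23500226} + \frac{37285}{3}} = \frac{1}{\frac{875641472381}{70500678}} = \frac{70500678}{875641472381}$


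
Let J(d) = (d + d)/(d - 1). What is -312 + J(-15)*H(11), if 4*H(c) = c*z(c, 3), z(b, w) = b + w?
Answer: -3837/16 ≈ -239.81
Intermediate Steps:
J(d) = 2*d/(-1 + d) (J(d) = (2*d)/(-1 + d) = 2*d/(-1 + d))
H(c) = c*(3 + c)/4 (H(c) = (c*(c + 3))/4 = (c*(3 + c))/4 = c*(3 + c)/4)
-312 + J(-15)*H(11) = -312 + (2*(-15)/(-1 - 15))*((¼)*11*(3 + 11)) = -312 + (2*(-15)/(-16))*((¼)*11*14) = -312 + (2*(-15)*(-1/16))*(77/2) = -312 + (15/8)*(77/2) = -312 + 1155/16 = -3837/16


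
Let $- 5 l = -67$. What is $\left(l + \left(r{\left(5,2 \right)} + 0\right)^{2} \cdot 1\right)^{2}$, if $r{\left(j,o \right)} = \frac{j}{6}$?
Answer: $\frac{6436369}{32400} \approx 198.65$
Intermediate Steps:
$r{\left(j,o \right)} = \frac{j}{6}$ ($r{\left(j,o \right)} = j \frac{1}{6} = \frac{j}{6}$)
$l = \frac{67}{5}$ ($l = \left(- \frac{1}{5}\right) \left(-67\right) = \frac{67}{5} \approx 13.4$)
$\left(l + \left(r{\left(5,2 \right)} + 0\right)^{2} \cdot 1\right)^{2} = \left(\frac{67}{5} + \left(\frac{1}{6} \cdot 5 + 0\right)^{2} \cdot 1\right)^{2} = \left(\frac{67}{5} + \left(\frac{5}{6} + 0\right)^{2} \cdot 1\right)^{2} = \left(\frac{67}{5} + \left(\frac{5}{6}\right)^{2} \cdot 1\right)^{2} = \left(\frac{67}{5} + \frac{25}{36} \cdot 1\right)^{2} = \left(\frac{67}{5} + \frac{25}{36}\right)^{2} = \left(\frac{2537}{180}\right)^{2} = \frac{6436369}{32400}$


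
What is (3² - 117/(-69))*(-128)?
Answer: -31488/23 ≈ -1369.0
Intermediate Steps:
(3² - 117/(-69))*(-128) = (9 - 117*(-1/69))*(-128) = (9 + 39/23)*(-128) = (246/23)*(-128) = -31488/23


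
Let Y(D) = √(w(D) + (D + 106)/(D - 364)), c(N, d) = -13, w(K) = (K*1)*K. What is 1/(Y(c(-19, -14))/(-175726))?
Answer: -87863*√5996185/15905 ≈ -13527.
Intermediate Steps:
w(K) = K² (w(K) = K*K = K²)
Y(D) = √(D² + (106 + D)/(-364 + D)) (Y(D) = √(D² + (D + 106)/(D - 364)) = √(D² + (106 + D)/(-364 + D)))
1/(Y(c(-19, -14))/(-175726)) = 1/(√((106 - 13 + (-13)²*(-364 - 13))/(-364 - 13))/(-175726)) = 1/(√((106 - 13 + 169*(-377))/(-377))*(-1/175726)) = 1/(√(-(106 - 13 - 63713)/377)*(-1/175726)) = 1/(√(-1/377*(-63620))*(-1/175726)) = 1/(√(63620/377)*(-1/175726)) = 1/((2*√5996185/377)*(-1/175726)) = 1/(-√5996185/33124351) = -87863*√5996185/15905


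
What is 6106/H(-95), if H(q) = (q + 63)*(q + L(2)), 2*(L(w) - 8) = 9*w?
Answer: 3053/1248 ≈ 2.4463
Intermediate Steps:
L(w) = 8 + 9*w/2 (L(w) = 8 + (9*w)/2 = 8 + 9*w/2)
H(q) = (17 + q)*(63 + q) (H(q) = (q + 63)*(q + (8 + (9/2)*2)) = (63 + q)*(q + (8 + 9)) = (63 + q)*(q + 17) = (63 + q)*(17 + q) = (17 + q)*(63 + q))
6106/H(-95) = 6106/(1071 + (-95)² + 80*(-95)) = 6106/(1071 + 9025 - 7600) = 6106/2496 = 6106*(1/2496) = 3053/1248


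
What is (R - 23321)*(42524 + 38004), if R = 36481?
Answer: 1059748480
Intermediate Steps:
(R - 23321)*(42524 + 38004) = (36481 - 23321)*(42524 + 38004) = 13160*80528 = 1059748480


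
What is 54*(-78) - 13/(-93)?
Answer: -391703/93 ≈ -4211.9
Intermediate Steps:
54*(-78) - 13/(-93) = -4212 - 13*(-1/93) = -4212 + 13/93 = -391703/93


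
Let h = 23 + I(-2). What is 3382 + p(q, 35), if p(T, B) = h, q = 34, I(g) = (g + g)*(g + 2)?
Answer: 3405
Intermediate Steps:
I(g) = 2*g*(2 + g) (I(g) = (2*g)*(2 + g) = 2*g*(2 + g))
h = 23 (h = 23 + 2*(-2)*(2 - 2) = 23 + 2*(-2)*0 = 23 + 0 = 23)
p(T, B) = 23
3382 + p(q, 35) = 3382 + 23 = 3405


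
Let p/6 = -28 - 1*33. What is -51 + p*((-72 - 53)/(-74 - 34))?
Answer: -8543/18 ≈ -474.61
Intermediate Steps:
p = -366 (p = 6*(-28 - 1*33) = 6*(-28 - 33) = 6*(-61) = -366)
-51 + p*((-72 - 53)/(-74 - 34)) = -51 - 366*(-72 - 53)/(-74 - 34) = -51 - (-45750)/(-108) = -51 - (-45750)*(-1)/108 = -51 - 366*125/108 = -51 - 7625/18 = -8543/18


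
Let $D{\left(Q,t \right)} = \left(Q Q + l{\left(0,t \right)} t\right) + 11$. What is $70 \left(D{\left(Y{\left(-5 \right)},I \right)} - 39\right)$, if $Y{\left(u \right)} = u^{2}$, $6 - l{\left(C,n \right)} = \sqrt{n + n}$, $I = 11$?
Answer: $46410 - 770 \sqrt{22} \approx 42798.0$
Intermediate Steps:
$l{\left(C,n \right)} = 6 - \sqrt{2} \sqrt{n}$ ($l{\left(C,n \right)} = 6 - \sqrt{n + n} = 6 - \sqrt{2 n} = 6 - \sqrt{2} \sqrt{n}$)
$D{\left(Q,t \right)} = 11 + Q^{2} + t \left(6 - \sqrt{2} \sqrt{t}\right)$ ($D{\left(Q,t \right)} = \left(Q Q + \left(6 - \sqrt{2} \sqrt{t}\right) t\right) + 11 = \left(Q^{2} + t \left(6 - \sqrt{2} \sqrt{t}\right)\right) + 11 = 11 + Q^{2} + t \left(6 - \sqrt{2} \sqrt{t}\right)$)
$70 \left(D{\left(Y{\left(-5 \right)},I \right)} - 39\right) = 70 \left(\left(11 + \left(\left(-5\right)^{2}\right)^{2} - 11 \left(-6 + \sqrt{2} \sqrt{11}\right)\right) - 39\right) = 70 \left(\left(11 + 25^{2} - 11 \left(-6 + \sqrt{22}\right)\right) - 39\right) = 70 \left(\left(11 + 625 + \left(66 - 11 \sqrt{22}\right)\right) - 39\right) = 70 \left(\left(702 - 11 \sqrt{22}\right) - 39\right) = 70 \left(663 - 11 \sqrt{22}\right) = 46410 - 770 \sqrt{22}$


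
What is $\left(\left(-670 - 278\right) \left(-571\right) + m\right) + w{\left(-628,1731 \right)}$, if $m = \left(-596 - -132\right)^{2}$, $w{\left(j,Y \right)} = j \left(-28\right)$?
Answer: $774188$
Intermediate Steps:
$w{\left(j,Y \right)} = - 28 j$
$m = 215296$ ($m = \left(-596 + \left(-12 + 144\right)\right)^{2} = \left(-596 + 132\right)^{2} = \left(-464\right)^{2} = 215296$)
$\left(\left(-670 - 278\right) \left(-571\right) + m\right) + w{\left(-628,1731 \right)} = \left(\left(-670 - 278\right) \left(-571\right) + 215296\right) - -17584 = \left(\left(-948\right) \left(-571\right) + 215296\right) + 17584 = \left(541308 + 215296\right) + 17584 = 756604 + 17584 = 774188$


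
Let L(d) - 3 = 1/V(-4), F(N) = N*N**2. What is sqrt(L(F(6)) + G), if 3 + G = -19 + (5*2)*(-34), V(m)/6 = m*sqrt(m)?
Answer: sqrt(-51696 + 3*I)/12 ≈ 0.00054977 + 18.947*I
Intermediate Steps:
F(N) = N**3
V(m) = 6*m**(3/2) (V(m) = 6*(m*sqrt(m)) = 6*m**(3/2))
G = -362 (G = -3 + (-19 + (5*2)*(-34)) = -3 + (-19 + 10*(-34)) = -3 + (-19 - 340) = -3 - 359 = -362)
L(d) = 3 + I/48 (L(d) = 3 + 1/(6*(-4)**(3/2)) = 3 + 1/(6*(-8*I)) = 3 + 1/(-48*I) = 3 + I/48)
sqrt(L(F(6)) + G) = sqrt((3 + I/48) - 362) = sqrt(-359 + I/48)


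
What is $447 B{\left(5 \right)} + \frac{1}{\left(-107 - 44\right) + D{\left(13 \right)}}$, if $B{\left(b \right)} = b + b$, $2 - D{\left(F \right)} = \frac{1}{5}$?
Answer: $\frac{3334615}{746} \approx 4470.0$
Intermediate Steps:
$D{\left(F \right)} = \frac{9}{5}$ ($D{\left(F \right)} = 2 - \frac{1}{5} = \frac{9}{5}$)
$B{\left(b \right)} = 2 b$
$447 B{\left(5 \right)} + \frac{1}{\left(-107 - 44\right) + D{\left(13 \right)}} = 447 \cdot 2 \cdot 5 + \frac{1}{\left(-107 - 44\right) + \frac{9}{5}} = 447 \cdot 10 + \frac{1}{-151 + \frac{9}{5}} = 4470 + \frac{1}{- \frac{746}{5}} = 4470 - \frac{5}{746} = \frac{3334615}{746}$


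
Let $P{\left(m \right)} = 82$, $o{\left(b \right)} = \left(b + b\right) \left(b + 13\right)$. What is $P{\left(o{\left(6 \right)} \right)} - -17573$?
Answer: $17655$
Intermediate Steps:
$o{\left(b \right)} = 2 b \left(13 + b\right)$
$P{\left(o{\left(6 \right)} \right)} - -17573 = 82 - -17573 = 82 + 17573 = 17655$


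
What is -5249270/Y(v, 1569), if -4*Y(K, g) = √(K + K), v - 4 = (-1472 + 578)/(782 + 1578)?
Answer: 20997080*√2521070/4273 ≈ 7.8022e+6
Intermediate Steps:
v = 4273/1180 (v = 4 + (-1472 + 578)/(782 + 1578) = 4 - 894/2360 = 4 - 894*1/2360 = 4 - 447/1180 = 4273/1180 ≈ 3.6212)
Y(K, g) = -√2*√K/4 (Y(K, g) = -√(K + K)/4 = -√2*√K/4)
-5249270/Y(v, 1569) = -5249270*(-4*√2521070/4273) = -(-20997080)*√2521070/4273 = 20997080*√2521070/4273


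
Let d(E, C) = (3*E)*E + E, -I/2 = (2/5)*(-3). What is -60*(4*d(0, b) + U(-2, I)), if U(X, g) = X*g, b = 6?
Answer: 288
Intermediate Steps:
I = 12/5 (I = -2*2/5*(-3) = -2*2*(⅕)*(-3) = -4*(-3)/5 = -2*(-6/5) = 12/5 ≈ 2.4000)
d(E, C) = E + 3*E² (d(E, C) = 3*E² + E = E + 3*E²)
-60*(4*d(0, b) + U(-2, I)) = -60*(4*(0*(1 + 3*0)) - 2*12/5) = -60*(4*(0*(1 + 0)) - 24/5) = -60*(4*(0*1) - 24/5) = -60*(4*0 - 24/5) = -60*(0 - 24/5) = -60*(-24/5) = 288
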